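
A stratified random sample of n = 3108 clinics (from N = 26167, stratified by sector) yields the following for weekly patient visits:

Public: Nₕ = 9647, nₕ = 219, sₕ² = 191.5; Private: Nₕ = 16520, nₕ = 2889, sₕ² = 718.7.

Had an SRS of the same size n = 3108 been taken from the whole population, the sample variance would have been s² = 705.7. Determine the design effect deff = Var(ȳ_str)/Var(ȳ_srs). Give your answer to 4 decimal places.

Var(ȳ_str) = Σ Wₕ²(1−fₕ)sₕ²/nₕ with Wₕ = Nₕ/26167:
  Public: (9647/26167)²·(1−219/9647)·191.5/219 = 0.11615252
  Private: (16520/26167)²·(1−2889/16520)·718.7/2889 = 0.081814446
  → Var(ȳ_str) = 0.19796697.
Var(ȳ_srs) = (1 − 3108/26167)·705.7/3108 = 0.20009012.
deff = 0.19796697 / 0.20009012 = 0.9894.

0.9894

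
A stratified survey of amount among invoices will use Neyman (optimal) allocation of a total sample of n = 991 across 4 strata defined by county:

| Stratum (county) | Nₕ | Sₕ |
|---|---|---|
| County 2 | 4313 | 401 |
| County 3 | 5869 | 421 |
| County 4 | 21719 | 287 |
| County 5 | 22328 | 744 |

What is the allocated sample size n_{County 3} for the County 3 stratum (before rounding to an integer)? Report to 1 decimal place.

90.5

Neyman allocation: nₕ = n·NₕSₕ / Σⱼ NⱼSⱼ.
Σ NⱼSⱼ = 4313·401 + 5869·421 + 21719·287 + 22328·744 = 2.7045747 × 10^7.
n_{County 3} = 991·5869·421 / (2.7045747 × 10^7) = 90.5.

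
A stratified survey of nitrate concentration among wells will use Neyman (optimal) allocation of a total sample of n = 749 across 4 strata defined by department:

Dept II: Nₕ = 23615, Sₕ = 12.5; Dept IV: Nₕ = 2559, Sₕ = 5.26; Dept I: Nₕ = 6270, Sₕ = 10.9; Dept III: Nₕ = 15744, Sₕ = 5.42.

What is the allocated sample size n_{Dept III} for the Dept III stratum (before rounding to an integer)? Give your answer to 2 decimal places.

Neyman allocation: nₕ = n·NₕSₕ / Σⱼ NⱼSⱼ.
Σ NⱼSⱼ = 23615·12.5 + 2559·5.26 + 6270·10.9 + 15744·5.42 = 462323.32.
n_{Dept III} = 749·15744·5.42 / 462323.32 = 138.25.

138.25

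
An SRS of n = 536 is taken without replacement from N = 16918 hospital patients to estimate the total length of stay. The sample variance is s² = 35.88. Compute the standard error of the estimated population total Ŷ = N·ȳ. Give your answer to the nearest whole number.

Var(Ŷ) = N²·Var(ȳ) = N²·(1 − n/N)·s²/n.
f = 536/16918 = 0.03168223; Var(ȳ) = 0.96831777·35.88/536 = 0.06481948.
Var(Ŷ) = 16918² · 0.06481948 = 1.8552549 × 10^7.
SE(Ŷ) = √(1.8552549 × 10^7) = 4307.

4307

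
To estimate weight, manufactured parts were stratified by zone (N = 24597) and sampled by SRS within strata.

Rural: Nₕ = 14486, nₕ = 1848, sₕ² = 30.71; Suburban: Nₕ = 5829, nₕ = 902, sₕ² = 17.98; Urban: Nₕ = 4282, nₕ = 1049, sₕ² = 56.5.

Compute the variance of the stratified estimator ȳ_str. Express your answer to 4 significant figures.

Var(ȳ_str) = Σₕ Wₕ²(1 − fₕ)sₕ²/nₕ with Wₕ = Nₕ/N, N = 24597.
Rural: Wₕ = 0.58893361; term = 0.58893361²·(1 − 0.12757145)·30.71/1848 = 0.0050285225.
Suburban: Wₕ = 0.23698012; term = 0.23698012²·(1 − 0.15474352)·17.98/902 = 9.4622732 × 10^-4.
Urban: Wₕ = 0.17408627; term = 0.17408627²·(1 − 0.24497898)·56.5/1049 = 0.0012324265.
Sum = 0.0072071763.

0.007207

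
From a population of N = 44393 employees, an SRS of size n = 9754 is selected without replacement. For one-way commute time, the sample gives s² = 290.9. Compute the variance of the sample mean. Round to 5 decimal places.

0.02327

Under SRS without replacement, Var(ȳ) = (1 − f)·s²/n with f = n/N = 9754/44393 = 0.21971933.
Var(ȳ) = (1 − 0.21971933)·290.9/9754 = 0.78028067·0.029823662 = 0.023270827.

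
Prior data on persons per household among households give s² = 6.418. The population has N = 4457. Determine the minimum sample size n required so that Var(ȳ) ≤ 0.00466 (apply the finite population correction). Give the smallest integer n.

Without fpc, n₀ = s²/D = 6.418/0.00466 = 1377.2532.
With fpc, (1 − n/N)·s²/n ≤ D requires n ≥ n₀/(1 + n₀/N) = 1377.2532/(1 + 1377.2532/4457) = 1052.1342.
Rounding up, n = 1053.

1053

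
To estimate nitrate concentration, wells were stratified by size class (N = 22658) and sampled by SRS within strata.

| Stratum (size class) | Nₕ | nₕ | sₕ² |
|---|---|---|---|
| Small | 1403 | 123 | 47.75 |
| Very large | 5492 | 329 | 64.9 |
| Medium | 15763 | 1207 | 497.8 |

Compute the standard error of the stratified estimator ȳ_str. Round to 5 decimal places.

0.44337

Var(ȳ_str) = Σₕ Wₕ²(1 − fₕ)sₕ²/nₕ with Wₕ = Nₕ/N, N = 22658.
Small: Wₕ = 0.06192073; term = 0.06192073²·(1 − 0.08766928)·47.75/123 = 0.0013579781.
Very large: Wₕ = 0.24238679; term = 0.24238679²·(1 − 0.05990532)·64.9/329 = 0.010895278.
Medium: Wₕ = 0.69569247; term = 0.69569247²·(1 − 0.07657172)·497.8/1207 = 0.18432549.
Sum = 0.19657875.
SE = √(0.19657875) = 0.44337.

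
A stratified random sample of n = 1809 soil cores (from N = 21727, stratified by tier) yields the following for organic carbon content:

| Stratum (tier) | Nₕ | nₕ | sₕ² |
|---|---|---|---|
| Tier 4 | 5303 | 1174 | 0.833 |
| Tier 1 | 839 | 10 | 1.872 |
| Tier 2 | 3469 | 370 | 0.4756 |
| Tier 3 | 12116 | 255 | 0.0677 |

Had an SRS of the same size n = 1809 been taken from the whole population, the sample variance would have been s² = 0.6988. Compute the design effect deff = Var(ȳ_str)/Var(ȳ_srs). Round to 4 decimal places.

Var(ȳ_str) = Σ Wₕ²(1−fₕ)sₕ²/nₕ with Wₕ = Nₕ/21727:
  Tier 4: (5303/21727)²·(1−1174/5303)·0.833/1174 = 3.2911213 × 10^-5
  Tier 1: (839/21727)²·(1−10/839)·1.872/10 = 2.7581813 × 10^-4
  Tier 2: (3469/21727)²·(1−370/3469)·0.4756/370 = 2.9272949 × 10^-5
  Tier 3: (12116/21727)²·(1−255/12116)·0.0677/255 = 8.0821988 × 10^-5
  → Var(ȳ_str) = 4.1882428 × 10^-4.
Var(ȳ_srs) = (1 − 1809/21727)·0.6988/1809 = 3.5412802 × 10^-4.
deff = (4.1882428 × 10^-4) / (3.5412802 × 10^-4) = 1.1827.

1.1827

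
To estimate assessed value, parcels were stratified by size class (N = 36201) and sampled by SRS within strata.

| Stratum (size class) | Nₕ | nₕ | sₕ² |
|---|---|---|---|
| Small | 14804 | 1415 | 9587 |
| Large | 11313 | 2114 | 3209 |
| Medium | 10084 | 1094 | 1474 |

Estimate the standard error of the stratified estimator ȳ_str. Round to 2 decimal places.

1.11

Var(ȳ_str) = Σₕ Wₕ²(1 − fₕ)sₕ²/nₕ with Wₕ = Nₕ/N, N = 36201.
Small: Wₕ = 0.40893898; term = 0.40893898²·(1 − 0.09558228)·9587/1415 = 1.0247369.
Large: Wₕ = 0.31250518; term = 0.31250518²·(1 − 0.18686467)·3209/2114 = 0.120543.
Medium: Wₕ = 0.27855584; term = 0.27855584²·(1 − 0.10848869)·1474/1094 = 0.093203357.
Sum = 1.2384833.
SE = √(1.2384833) = 1.11.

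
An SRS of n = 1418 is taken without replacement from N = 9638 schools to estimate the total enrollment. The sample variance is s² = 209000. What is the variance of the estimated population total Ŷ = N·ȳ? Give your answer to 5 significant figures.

1.1677 × 10^10

Var(Ŷ) = N²·Var(ȳ) = N²·(1 − n/N)·s²/n.
f = 1418/9638 = 0.14712596; Var(ȳ) = 0.85287404·209000/1418 = 125.70569.
Var(Ŷ) = 9638² · 125.70569 = 1.1676933 × 10^10.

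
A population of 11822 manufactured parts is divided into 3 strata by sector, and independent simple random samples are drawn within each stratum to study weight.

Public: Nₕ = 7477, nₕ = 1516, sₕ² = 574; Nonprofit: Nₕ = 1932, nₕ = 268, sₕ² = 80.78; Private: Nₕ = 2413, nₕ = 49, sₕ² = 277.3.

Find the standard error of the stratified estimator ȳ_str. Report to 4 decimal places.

0.5989

Var(ȳ_str) = Σₕ Wₕ²(1 − fₕ)sₕ²/nₕ with Wₕ = Nₕ/N, N = 11822.
Public: Wₕ = 0.63246490; term = 0.63246490²·(1 − 0.20275512)·574/1516 = 0.12074726.
Nonprofit: Wₕ = 0.16342412; term = 0.16342412²·(1 − 0.13871636)·80.78/268 = 0.0069334213.
Private: Wₕ = 0.20411098; term = 0.20411098²·(1 − 0.02030667)·277.3/49 = 0.23098122.
Sum = 0.3586619.
SE = √(0.3586619) = 0.5989.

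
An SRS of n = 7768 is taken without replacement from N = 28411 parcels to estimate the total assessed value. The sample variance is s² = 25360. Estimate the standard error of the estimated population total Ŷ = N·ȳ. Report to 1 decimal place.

43757.2

Var(Ŷ) = N²·Var(ȳ) = N²·(1 − n/N)·s²/n.
f = 7768/28411 = 0.27341523; Var(ȳ) = 0.72658477·25360/7768 = 2.3720636.
Var(Ŷ) = 28411² · 2.3720636 = 1.914694 × 10^9.
SE(Ŷ) = √(1.914694 × 10^9) = 43757.2.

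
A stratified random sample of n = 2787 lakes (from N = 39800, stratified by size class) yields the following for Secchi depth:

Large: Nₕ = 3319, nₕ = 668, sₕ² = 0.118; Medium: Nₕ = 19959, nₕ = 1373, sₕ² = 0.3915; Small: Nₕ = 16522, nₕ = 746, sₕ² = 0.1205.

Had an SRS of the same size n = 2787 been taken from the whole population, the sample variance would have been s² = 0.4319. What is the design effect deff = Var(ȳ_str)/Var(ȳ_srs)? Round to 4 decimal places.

Var(ȳ_str) = Σ Wₕ²(1−fₕ)sₕ²/nₕ with Wₕ = Nₕ/39800:
  Large: (3319/39800)²·(1−668/3319)·0.118/668 = 9.8119738 × 10^-7
  Medium: (19959/39800)²·(1−1373/19959)·0.3915/1373 = 6.6775907 × 10^-5
  Small: (16522/39800)²·(1−746/16522)·0.1205/746 = 2.6579181 × 10^-5
  → Var(ȳ_str) = 9.4336285 × 10^-5.
Var(ȳ_srs) = (1 − 2787/39800)·0.4319/2787 = 1.4411774 × 10^-4.
deff = (9.4336285 × 10^-5) / (1.4411774 × 10^-4) = 0.6546.

0.6546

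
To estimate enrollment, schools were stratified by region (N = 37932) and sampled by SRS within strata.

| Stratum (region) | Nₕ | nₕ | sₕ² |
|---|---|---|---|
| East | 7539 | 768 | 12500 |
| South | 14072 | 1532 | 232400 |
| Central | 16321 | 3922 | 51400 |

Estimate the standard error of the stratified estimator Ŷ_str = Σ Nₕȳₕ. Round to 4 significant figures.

Var(Ŷ_str) = Σₕ Nₕ²(1 − fₕ)sₕ²/nₕ.
East: 7539²·(1 − 768/7539)·12500/768 = 8.3083608 × 10^8.
South: 14072²·(1 − 1532/14072)·232400/1532 = 2.6768912 × 10^10.
Central: 16321²·(1 − 3922/16321)·51400/3922 = 2.6520943 × 10^9.
Sum = 3.0251842 × 10^10.
SE = √(3.0251842 × 10^10) = 173900.

173900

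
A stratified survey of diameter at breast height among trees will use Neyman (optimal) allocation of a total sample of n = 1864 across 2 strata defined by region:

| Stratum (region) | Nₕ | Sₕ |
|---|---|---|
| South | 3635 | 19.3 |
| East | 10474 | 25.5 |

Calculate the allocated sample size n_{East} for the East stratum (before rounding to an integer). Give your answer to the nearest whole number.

Neyman allocation: nₕ = n·NₕSₕ / Σⱼ NⱼSⱼ.
Σ NⱼSⱼ = 3635·19.3 + 10474·25.5 = 337242.5.
n_{East} = 1864·10474·25.5 / 337242.5 = 1476.

1476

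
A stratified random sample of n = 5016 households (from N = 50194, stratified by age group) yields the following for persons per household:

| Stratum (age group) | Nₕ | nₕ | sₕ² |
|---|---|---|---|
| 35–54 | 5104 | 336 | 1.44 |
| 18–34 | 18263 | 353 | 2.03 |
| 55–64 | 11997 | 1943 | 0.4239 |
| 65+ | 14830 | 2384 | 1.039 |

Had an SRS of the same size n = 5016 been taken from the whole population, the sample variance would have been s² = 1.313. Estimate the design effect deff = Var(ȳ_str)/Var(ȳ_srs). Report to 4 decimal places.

Var(ȳ_str) = Σ Wₕ²(1−fₕ)sₕ²/nₕ with Wₕ = Nₕ/50194:
  35–54: (5104/50194)²·(1−336/5104)·1.44/336 = 4.1396776 × 10^-5
  18–34: (18263/50194)²·(1−353/18263)·2.03/353 = 7.465956 × 10^-4
  55–64: (11997/50194)²·(1−1943/11997)·0.4239/1943 = 1.0444762 × 10^-5
  65+: (14830/50194)²·(1−2384/14830)·1.039/2384 = 3.1928361 × 10^-5
  → Var(ȳ_str) = 8.303655 × 10^-4.
Var(ȳ_srs) = (1 − 5016/50194)·1.313/5016 = 2.3560386 × 10^-4.
deff = (8.303655 × 10^-4) / (2.3560386 × 10^-4) = 3.5244.

3.5244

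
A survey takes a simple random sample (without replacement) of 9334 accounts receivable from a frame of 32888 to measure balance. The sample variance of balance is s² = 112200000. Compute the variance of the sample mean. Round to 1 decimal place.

Under SRS without replacement, Var(ȳ) = (1 − f)·s²/n with f = n/N = 9334/32888 = 0.28381172.
Var(ȳ) = (1 − 0.28381172)·112200000/9334 = 0.71618828·12020.57 = 8608.9913.

8609.0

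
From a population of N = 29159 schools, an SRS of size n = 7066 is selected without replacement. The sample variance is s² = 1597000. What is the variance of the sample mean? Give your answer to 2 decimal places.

171.24

Under SRS without replacement, Var(ȳ) = (1 − f)·s²/n with f = n/N = 7066/29159 = 0.24232655.
Var(ȳ) = (1 − 0.24232655)·1597000/7066 = 0.75767345·226.01189 = 171.24321.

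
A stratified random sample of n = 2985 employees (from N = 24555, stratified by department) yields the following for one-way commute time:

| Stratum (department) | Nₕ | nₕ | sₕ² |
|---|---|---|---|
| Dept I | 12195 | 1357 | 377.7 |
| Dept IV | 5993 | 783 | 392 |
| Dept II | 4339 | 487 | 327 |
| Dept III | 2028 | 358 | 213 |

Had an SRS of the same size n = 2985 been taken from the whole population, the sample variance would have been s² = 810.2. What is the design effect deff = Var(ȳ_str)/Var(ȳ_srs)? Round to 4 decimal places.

Var(ȳ_str) = Σ Wₕ²(1−fₕ)sₕ²/nₕ with Wₕ = Nₕ/24555:
  Dept I: (12195/24555)²·(1−1357/12195)·377.7/1357 = 0.061012414
  Dept IV: (5993/24555)²·(1−783/5993)·392/783 = 0.025925458
  Dept II: (4339/24555)²·(1−487/4339)·327/487 = 0.018612934
  Dept III: (2028/24555)²·(1−358/2028)·213/358 = 0.003341959
  → Var(ȳ_str) = 0.10889277.
Var(ȳ_srs) = (1 − 2985/24555)·810.2/2985 = 0.23842847.
deff = 0.10889277 / 0.23842847 = 0.4567.

0.4567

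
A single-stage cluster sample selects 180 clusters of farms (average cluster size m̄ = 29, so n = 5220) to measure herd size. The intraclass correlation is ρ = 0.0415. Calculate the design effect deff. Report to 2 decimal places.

deff = 1 + (29 − 1)·0.0415 = 1 + 1.162 = 2.162.

2.16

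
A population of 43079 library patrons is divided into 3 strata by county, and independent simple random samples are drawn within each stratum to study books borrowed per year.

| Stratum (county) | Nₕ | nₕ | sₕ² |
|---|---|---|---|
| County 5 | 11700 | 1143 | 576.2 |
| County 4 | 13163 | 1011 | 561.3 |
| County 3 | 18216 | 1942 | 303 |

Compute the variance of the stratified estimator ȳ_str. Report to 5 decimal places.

Var(ȳ_str) = Σₕ Wₕ²(1 − fₕ)sₕ²/nₕ with Wₕ = Nₕ/N, N = 43079.
County 5: Wₕ = 0.27159405; term = 0.27159405²·(1 − 0.09769231)·576.2/1143 = 0.033552291.
County 4: Wₕ = 0.30555491; term = 0.30555491²·(1 − 0.07680620)·561.3/1011 = 0.047853676.
County 3: Wₕ = 0.42285104; term = 0.42285104²·(1 − 0.10660957)·303/1942 = 0.024923527.
Sum = 0.10632949.

0.10633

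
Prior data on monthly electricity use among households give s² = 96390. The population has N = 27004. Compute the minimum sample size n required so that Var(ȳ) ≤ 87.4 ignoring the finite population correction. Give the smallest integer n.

Without fpc, n₀ = s²/D = 96390/87.4 = 1102.8604.
Rounding up, n = 1103.

1103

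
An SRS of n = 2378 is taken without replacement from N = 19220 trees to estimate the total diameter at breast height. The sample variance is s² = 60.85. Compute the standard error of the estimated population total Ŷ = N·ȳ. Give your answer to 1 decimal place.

Var(Ŷ) = N²·Var(ȳ) = N²·(1 − n/N)·s²/n.
f = 2378/19220 = 0.12372529; Var(ȳ) = 0.87627471·60.85/2378 = 0.022422757.
Var(Ŷ) = 19220² · 0.022422757 = 8.2831548 × 10^6.
SE(Ŷ) = √(8.2831548 × 10^6) = 2878.0.

2878.0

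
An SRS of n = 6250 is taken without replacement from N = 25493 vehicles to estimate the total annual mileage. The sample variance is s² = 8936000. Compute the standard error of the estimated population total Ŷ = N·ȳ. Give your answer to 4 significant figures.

Var(Ŷ) = N²·Var(ȳ) = N²·(1 − n/N)·s²/n.
f = 6250/25493 = 0.24516534; Var(ȳ) = 0.75483466·8936000/6250 = 1079.2324.
Var(Ŷ) = 25493² · 1079.2324 = 7.0138564 × 10^11.
SE(Ŷ) = √(7.0138564 × 10^11) = 837500.

837500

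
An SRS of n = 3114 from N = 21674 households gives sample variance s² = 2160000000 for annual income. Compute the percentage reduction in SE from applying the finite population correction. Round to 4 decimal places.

7.4621

f = n/N = 3114/21674 = 0.14367445.
SE_no-fpc = √(s²/n) = 832.8515; SE_fpc = √((1−f)s²/n) = 770.70295.
Ratio = √(1−f) = 0.92537860. Reduction = 100·(1 − 0.92537860) = 7.4621%.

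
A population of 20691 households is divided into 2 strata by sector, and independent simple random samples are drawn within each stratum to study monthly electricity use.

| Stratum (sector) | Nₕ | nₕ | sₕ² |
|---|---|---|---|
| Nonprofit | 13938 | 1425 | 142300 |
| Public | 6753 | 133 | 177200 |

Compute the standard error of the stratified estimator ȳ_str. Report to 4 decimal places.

13.4092

Var(ȳ_str) = Σₕ Wₕ²(1 − fₕ)sₕ²/nₕ with Wₕ = Nₕ/N, N = 20691.
Nonprofit: Wₕ = 0.67362621; term = 0.67362621²·(1 − 0.10223848)·142300/1425 = 40.680753.
Public: Wₕ = 0.32637379; term = 0.32637379²·(1 − 0.01969495)·177200/133 = 139.12458.
Sum = 179.80533.
SE = √(179.80533) = 13.4092.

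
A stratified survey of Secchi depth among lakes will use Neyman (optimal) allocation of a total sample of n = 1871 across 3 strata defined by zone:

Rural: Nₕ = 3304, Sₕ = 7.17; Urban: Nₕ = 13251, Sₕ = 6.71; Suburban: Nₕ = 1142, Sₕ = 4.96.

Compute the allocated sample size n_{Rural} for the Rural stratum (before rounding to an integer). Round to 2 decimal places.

Neyman allocation: nₕ = n·NₕSₕ / Σⱼ NⱼSⱼ.
Σ NⱼSⱼ = 3304·7.17 + 13251·6.71 + 1142·4.96 = 118268.21.
n_{Rural} = 1871·3304·7.17 / 118268.21 = 374.77.

374.77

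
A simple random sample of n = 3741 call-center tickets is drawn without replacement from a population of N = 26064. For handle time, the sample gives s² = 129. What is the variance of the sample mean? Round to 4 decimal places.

Under SRS without replacement, Var(ȳ) = (1 − f)·s²/n with f = n/N = 3741/26064 = 0.14353131.
Var(ȳ) = (1 − 0.14353131)·129/3741 = 0.85646869·0.034482759 = 0.029533403.

0.0295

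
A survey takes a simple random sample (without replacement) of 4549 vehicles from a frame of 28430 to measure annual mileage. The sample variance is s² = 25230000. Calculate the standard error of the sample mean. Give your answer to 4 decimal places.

68.2556

Under SRS without replacement, Var(ȳ) = (1 − f)·s²/n with f = n/N = 4549/28430 = 0.16000703.
Var(ȳ) = (1 − 0.16000703)·25230000/4549 = 0.83999297·5546.2739 = 4658.8311.
SE(ȳ) = √(4658.8311) = 68.2556.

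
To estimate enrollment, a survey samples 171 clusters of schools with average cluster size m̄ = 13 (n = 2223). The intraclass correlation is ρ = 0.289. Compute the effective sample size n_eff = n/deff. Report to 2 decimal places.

deff = 1 + (13 − 1)·0.289 = 1 + 3.468 = 4.468.
n_eff = 2223 / 4.468 = 497.54.

497.54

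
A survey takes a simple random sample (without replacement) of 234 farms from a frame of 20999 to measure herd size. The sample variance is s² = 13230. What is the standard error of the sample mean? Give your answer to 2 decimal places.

Under SRS without replacement, Var(ȳ) = (1 − f)·s²/n with f = n/N = 234/20999 = 0.01114339.
Var(ȳ) = (1 − 0.01114339)·13230/234 = 0.98885661·56.538462 = 55.908432.
SE(ȳ) = √(55.908432) = 7.48.

7.48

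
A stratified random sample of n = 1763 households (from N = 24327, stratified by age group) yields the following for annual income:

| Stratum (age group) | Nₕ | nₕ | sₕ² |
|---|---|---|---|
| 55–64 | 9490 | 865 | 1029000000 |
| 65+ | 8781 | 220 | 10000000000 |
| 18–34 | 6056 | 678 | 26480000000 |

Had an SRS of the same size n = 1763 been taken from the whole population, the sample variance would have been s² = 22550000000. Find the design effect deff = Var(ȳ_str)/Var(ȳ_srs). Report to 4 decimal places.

0.6817

Var(ȳ_str) = Σ Wₕ²(1−fₕ)sₕ²/nₕ with Wₕ = Nₕ/24327:
  55–64: (9490/24327)²·(1−865/9490)·1029000000/865 = 164530.9
  65+: (8781/24327)²·(1−220/8781)·10000000000/220 = 5.7738924 × 10^6
  18–34: (6056/24327)²·(1−678/6056)·26480000000/678 = 2.149403 × 10^6
  → Var(ȳ_str) = 8.0878263 × 10^6.
Var(ȳ_srs) = (1 − 1763/24327)·22550000000/1763 = 1.1863744 × 10^7.
deff = (8.0878263 × 10^6) / (1.1863744 × 10^7) = 0.6817.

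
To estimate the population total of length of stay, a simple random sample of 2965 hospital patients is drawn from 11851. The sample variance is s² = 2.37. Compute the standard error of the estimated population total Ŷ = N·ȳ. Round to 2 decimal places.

290.13

Var(Ŷ) = N²·Var(ȳ) = N²·(1 − n/N)·s²/n.
f = 2965/11851 = 0.25018986; Var(ȳ) = 0.74981014·2.37/2965 = 5.9934234 × 10^-4.
Var(Ŷ) = 11851² · (5.9934234 × 10^-4) = 84175.355.
SE(Ŷ) = √(84175.355) = 290.13.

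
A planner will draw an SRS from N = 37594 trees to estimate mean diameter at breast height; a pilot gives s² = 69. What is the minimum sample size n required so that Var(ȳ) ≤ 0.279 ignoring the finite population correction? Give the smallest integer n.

Without fpc, n₀ = s²/D = 69/0.279 = 247.3118.
Rounding up, n = 248.

248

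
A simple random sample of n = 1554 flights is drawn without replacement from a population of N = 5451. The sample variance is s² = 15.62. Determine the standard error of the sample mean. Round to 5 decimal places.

0.08477

Under SRS without replacement, Var(ȳ) = (1 − f)·s²/n with f = n/N = 1554/5451 = 0.28508531.
Var(ȳ) = (1 − 0.28508531)·15.62/1554 = 0.71491469·0.01005148 = 0.0071859508.
SE(ȳ) = √(0.0071859508) = 0.08477.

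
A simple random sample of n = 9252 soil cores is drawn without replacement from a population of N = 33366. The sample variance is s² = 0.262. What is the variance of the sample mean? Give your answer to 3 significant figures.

Under SRS without replacement, Var(ȳ) = (1 − f)·s²/n with f = n/N = 9252/33366 = 0.27728826.
Var(ȳ) = (1 − 0.27728826)·0.262/9252 = 0.72271174·2.8318201 × 10^-5 = 2.0465897 × 10^-5.

2.05 × 10^-5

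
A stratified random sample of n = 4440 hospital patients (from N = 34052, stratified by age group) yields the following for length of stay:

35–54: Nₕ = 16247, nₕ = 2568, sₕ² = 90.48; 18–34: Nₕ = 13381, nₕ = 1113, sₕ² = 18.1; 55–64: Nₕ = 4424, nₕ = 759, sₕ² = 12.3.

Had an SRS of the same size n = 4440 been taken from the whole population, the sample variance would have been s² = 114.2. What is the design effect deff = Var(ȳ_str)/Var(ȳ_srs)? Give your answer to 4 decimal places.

0.4150

Var(ȳ_str) = Σ Wₕ²(1−fₕ)sₕ²/nₕ with Wₕ = Nₕ/34052:
  35–54: (16247/34052)²·(1−2568/16247)·90.48/2568 = 0.0067530483
  18–34: (13381/34052)²·(1−1113/13381)·18.1/1113 = 0.0023022925
  55–64: (4424/34052)²·(1−759/4424)·12.3/759 = 2.266038 × 10^-4
  → Var(ȳ_str) = 0.0092819446.
Var(ȳ_srs) = (1 − 4440/34052)·114.2/4440 = 0.022367026.
deff = 0.0092819446 / 0.022367026 = 0.4150.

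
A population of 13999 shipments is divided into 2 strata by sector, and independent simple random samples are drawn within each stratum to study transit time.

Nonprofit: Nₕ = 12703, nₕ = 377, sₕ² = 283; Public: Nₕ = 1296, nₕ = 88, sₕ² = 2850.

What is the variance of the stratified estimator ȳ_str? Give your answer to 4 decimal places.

0.8585

Var(ȳ_str) = Σₕ Wₕ²(1 − fₕ)sₕ²/nₕ with Wₕ = Nₕ/N, N = 13999.
Nonprofit: Wₕ = 0.90742196; term = 0.90742196²·(1 − 0.02967803)·283/377 = 0.59976279.
Public: Wₕ = 0.09257804; term = 0.09257804²·(1 − 0.06790123)·2850/88 = 0.25872601.
Sum = 0.8584888.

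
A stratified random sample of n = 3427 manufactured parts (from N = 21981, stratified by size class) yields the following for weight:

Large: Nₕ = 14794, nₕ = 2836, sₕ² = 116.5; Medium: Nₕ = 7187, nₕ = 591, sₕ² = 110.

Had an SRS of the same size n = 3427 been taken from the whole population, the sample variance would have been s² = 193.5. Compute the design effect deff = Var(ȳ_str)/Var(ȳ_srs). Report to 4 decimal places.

Var(ȳ_str) = Σ Wₕ²(1−fₕ)sₕ²/nₕ with Wₕ = Nₕ/21981:
  Large: (14794/21981)²·(1−2836/14794)·116.5/2836 = 0.015040732
  Medium: (7187/21981)²·(1−591/7187)·110/591 = 0.018261591
  → Var(ȳ_str) = 0.033302323.
Var(ȳ_srs) = (1 − 3427/21981)·193.5/3427 = 0.047660322.
deff = 0.033302323 / 0.047660322 = 0.6987.

0.6987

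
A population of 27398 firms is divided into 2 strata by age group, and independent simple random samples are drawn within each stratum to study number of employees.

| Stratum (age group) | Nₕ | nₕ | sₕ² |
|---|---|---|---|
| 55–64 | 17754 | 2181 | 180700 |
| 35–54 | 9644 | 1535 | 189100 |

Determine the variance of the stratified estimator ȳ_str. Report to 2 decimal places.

Var(ȳ_str) = Σₕ Wₕ²(1 − fₕ)sₕ²/nₕ with Wₕ = Nₕ/N, N = 27398.
55–64: Wₕ = 0.64800350; term = 0.64800350²·(1 − 0.12284556)·180700/2181 = 30.516398.
35–54: Wₕ = 0.35199650; term = 0.35199650²·(1 − 0.15916632)·189100/1535 = 12.834233.
Sum = 43.350631.

43.35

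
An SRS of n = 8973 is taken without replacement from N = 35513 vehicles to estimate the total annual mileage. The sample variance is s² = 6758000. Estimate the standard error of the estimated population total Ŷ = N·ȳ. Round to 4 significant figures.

Var(Ŷ) = N²·Var(ȳ) = N²·(1 − n/N)·s²/n.
f = 8973/35513 = 0.25266804; Var(ȳ) = 0.74733196·6758000/8973 = 562.85182.
Var(Ŷ) = 35513² · 562.85182 = 7.0985361 × 10^11.
SE(Ŷ) = √(7.0985361 × 10^11) = 842500.

842500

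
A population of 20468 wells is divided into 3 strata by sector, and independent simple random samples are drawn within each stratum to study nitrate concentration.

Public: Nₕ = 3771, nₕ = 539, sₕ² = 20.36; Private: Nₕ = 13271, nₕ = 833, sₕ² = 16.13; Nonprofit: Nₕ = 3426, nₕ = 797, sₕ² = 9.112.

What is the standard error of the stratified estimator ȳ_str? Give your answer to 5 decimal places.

Var(ȳ_str) = Σₕ Wₕ²(1 − fₕ)sₕ²/nₕ with Wₕ = Nₕ/N, N = 20468.
Public: Wₕ = 0.18423881; term = 0.18423881²·(1 − 0.14293291)·20.36/539 = 0.00109892.
Private: Wₕ = 0.64837796; term = 0.64837796²·(1 − 0.06276844)·16.13/833 = 0.0076294416.
Nonprofit: Wₕ = 0.16738323; term = 0.16738323²·(1 − 0.23263281)·9.112/797 = 2.4580036 × 10^-4.
Sum = 0.008974162.
SE = √(0.008974162) = 0.09473.

0.09473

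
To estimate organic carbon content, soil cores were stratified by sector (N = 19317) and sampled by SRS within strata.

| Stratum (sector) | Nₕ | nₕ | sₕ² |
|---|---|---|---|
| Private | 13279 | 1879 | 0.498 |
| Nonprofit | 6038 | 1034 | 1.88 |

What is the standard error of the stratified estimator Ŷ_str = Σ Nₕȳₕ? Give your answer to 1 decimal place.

Var(Ŷ_str) = Σₕ Nₕ²(1 − fₕ)sₕ²/nₕ.
Private: 13279²·(1 − 1879/13279)·0.498/1879 = 40121.096.
Nonprofit: 6038²·(1 − 1034/6038)·1.88/1034 = 54934.822.
Sum = 95055.918.
SE = √(95055.918) = 308.3.

308.3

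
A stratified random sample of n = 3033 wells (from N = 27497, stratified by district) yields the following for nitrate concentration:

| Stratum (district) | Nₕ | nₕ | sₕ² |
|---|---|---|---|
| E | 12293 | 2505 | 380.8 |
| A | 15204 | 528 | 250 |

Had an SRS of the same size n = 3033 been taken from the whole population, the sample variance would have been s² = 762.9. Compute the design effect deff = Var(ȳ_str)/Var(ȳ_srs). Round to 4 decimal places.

Var(ȳ_str) = Σ Wₕ²(1−fₕ)sₕ²/nₕ with Wₕ = Nₕ/27497:
  E: (12293/27497)²·(1−2505/12293)·380.8/2505 = 0.024191925
  A: (15204/27497)²·(1−528/15204)·250/528 = 0.13973366
  → Var(ȳ_str) = 0.16392559.
Var(ȳ_srs) = (1 − 3033/27497)·762.9/3033 = 0.22378829.
deff = 0.16392559 / 0.22378829 = 0.7325.

0.7325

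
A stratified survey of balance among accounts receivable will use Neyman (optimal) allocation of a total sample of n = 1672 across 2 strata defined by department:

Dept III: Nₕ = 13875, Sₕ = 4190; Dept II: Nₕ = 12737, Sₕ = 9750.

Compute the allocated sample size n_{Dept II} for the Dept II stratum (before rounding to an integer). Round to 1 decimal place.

1138.9

Neyman allocation: nₕ = n·NₕSₕ / Σⱼ NⱼSⱼ.
Σ NⱼSⱼ = 13875·4190 + 12737·9750 = 1.82322 × 10^8.
n_{Dept II} = 1672·12737·9750 / (1.82322 × 10^8) = 1138.9.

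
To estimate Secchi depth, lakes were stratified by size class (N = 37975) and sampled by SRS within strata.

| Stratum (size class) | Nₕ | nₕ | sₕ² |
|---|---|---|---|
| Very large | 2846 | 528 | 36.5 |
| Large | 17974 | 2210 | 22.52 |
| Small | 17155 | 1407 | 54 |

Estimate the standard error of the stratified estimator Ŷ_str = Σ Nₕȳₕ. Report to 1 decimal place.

Var(Ŷ_str) = Σₕ Nₕ²(1 − fₕ)sₕ²/nₕ.
Very large: 2846²·(1 − 528/2846)·36.5/528 = 456044.55.
Large: 17974²·(1 − 2210/17974)·22.52/2210 = 2.8872692 × 10^6.
Small: 17155²·(1 − 1407/17155)·54/1407 = 1.0368497 × 10^7.
Sum = 1.3711811 × 10^7.
SE = √(1.3711811 × 10^7) = 3702.9.

3702.9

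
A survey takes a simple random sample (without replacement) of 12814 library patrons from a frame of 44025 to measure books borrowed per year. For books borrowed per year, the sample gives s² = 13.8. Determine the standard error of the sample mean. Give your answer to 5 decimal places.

0.02763

Under SRS without replacement, Var(ȳ) = (1 − f)·s²/n with f = n/N = 12814/44025 = 0.29106190.
Var(ȳ) = (1 − 0.29106190)·13.8/12814 = 0.70893810·0.0010769471 = 7.6348883 × 10^-4.
SE(ȳ) = √(7.6348883 × 10^-4) = 0.02763.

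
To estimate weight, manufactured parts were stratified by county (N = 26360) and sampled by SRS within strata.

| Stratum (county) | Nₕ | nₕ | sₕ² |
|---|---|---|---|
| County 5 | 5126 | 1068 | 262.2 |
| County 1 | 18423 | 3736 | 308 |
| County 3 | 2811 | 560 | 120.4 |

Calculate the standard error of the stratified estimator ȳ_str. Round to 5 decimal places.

0.20350

Var(ȳ_str) = Σₕ Wₕ²(1 − fₕ)sₕ²/nₕ with Wₕ = Nₕ/N, N = 26360.
County 5: Wₕ = 0.19446131; term = 0.19446131²·(1 − 0.20834959)·262.2/1068 = 0.0073495588.
County 1: Wₕ = 0.69889985; term = 0.69889985²·(1 − 0.20278999)·308/3736 = 0.032103064.
County 3: Wₕ = 0.10663885; term = 0.10663885²·(1 − 0.19921736)·120.4/560 = 0.0019578706.
Sum = 0.041410493.
SE = √(0.041410493) = 0.20350.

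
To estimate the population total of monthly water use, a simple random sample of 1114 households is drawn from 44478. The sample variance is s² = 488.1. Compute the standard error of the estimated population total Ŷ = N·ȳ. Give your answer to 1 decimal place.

29070.3

Var(Ŷ) = N²·Var(ȳ) = N²·(1 − n/N)·s²/n.
f = 1114/44478 = 0.02504609; Var(ȳ) = 0.97495391·488.1/1114 = 0.42717684.
Var(Ŷ) = 44478² · 0.42717684 = 8.4508073 × 10^8.
SE(Ŷ) = √(8.4508073 × 10^8) = 29070.3.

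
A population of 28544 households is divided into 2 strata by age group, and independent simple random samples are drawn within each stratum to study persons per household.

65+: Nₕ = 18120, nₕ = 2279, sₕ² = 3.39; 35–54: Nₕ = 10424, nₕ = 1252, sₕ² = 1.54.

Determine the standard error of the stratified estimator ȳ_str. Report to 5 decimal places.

0.02585

Var(ȳ_str) = Σₕ Wₕ²(1 − fₕ)sₕ²/nₕ with Wₕ = Nₕ/N, N = 28544.
65+: Wₕ = 0.63480942; term = 0.63480942²·(1 − 0.12577263)·3.39/2279 = 5.2404248 × 10^-4.
35–54: Wₕ = 0.36519058; term = 0.36519058²·(1 − 0.12010744)·1.54/1252 = 1.4433949 × 10^-4.
Sum = 6.6838197 × 10^-4.
SE = √(6.6838197 × 10^-4) = 0.02585.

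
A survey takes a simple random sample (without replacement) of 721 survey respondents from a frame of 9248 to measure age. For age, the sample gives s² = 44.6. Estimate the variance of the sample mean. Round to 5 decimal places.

0.05704

Under SRS without replacement, Var(ȳ) = (1 − f)·s²/n with f = n/N = 721/9248 = 0.07796280.
Var(ȳ) = (1 − 0.07796280)·44.6/721 = 0.92203720·0.06185853 = 0.057035865.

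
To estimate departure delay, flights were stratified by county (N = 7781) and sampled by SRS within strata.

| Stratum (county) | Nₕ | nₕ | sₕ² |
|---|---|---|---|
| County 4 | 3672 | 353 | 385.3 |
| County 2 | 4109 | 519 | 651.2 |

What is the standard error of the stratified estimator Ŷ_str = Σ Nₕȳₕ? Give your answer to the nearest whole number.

5640

Var(Ŷ_str) = Σₕ Nₕ²(1 − fₕ)sₕ²/nₕ.
County 4: 3672²·(1 − 353/3672)·385.3/353 = 1.3302529 × 10^7.
County 2: 4109²·(1 − 519/4109)·651.2/519 = 1.8508773 × 10^7.
Sum = 3.1811302 × 10^7.
SE = √(3.1811302 × 10^7) = 5640.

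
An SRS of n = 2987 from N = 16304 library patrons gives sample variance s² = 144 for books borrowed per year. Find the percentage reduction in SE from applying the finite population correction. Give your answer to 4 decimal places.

f = n/N = 2987/16304 = 0.18320658.
SE_no-fpc = √(s²/n) = 0.21956526; SE_fpc = √((1−f)s²/n) = 0.19843567.
Ratio = √(1−f) = 0.90376624. Reduction = 100·(1 − 0.90376624) = 9.6234%.

9.6234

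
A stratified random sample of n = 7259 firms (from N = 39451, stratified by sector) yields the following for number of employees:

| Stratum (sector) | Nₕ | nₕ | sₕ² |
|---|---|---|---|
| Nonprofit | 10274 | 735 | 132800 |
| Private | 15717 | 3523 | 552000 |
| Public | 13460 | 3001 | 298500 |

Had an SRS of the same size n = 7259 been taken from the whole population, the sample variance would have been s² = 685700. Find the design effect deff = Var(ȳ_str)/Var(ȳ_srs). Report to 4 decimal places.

Var(ȳ_str) = Σ Wₕ²(1−fₕ)sₕ²/nₕ with Wₕ = Nₕ/39451:
  Nonprofit: (10274/39451)²·(1−735/10274)·132800/735 = 11.377245
  Private: (15717/39451)²·(1−3523/15717)·552000/3523 = 19.294176
  Public: (13460/39451)²·(1−3001/13460)·298500/3001 = 8.9969961
  → Var(ȳ_str) = 39.668417.
Var(ȳ_srs) = (1 − 7259/39451)·685700/7259 = 77.080992.
deff = 39.668417 / 77.080992 = 0.5146.

0.5146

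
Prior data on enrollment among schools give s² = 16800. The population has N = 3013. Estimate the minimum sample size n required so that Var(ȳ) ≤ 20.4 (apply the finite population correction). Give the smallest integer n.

Without fpc, n₀ = s²/D = 16800/20.4 = 823.5294.
With fpc, (1 − n/N)·s²/n ≤ D requires n ≥ n₀/(1 + n₀/N) = 823.5294/(1 + 823.5294/3013) = 646.7549.
Rounding up, n = 647.

647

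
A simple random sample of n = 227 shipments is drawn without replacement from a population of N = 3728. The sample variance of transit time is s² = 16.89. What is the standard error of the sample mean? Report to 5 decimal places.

0.26434

Under SRS without replacement, Var(ȳ) = (1 − f)·s²/n with f = n/N = 227/3728 = 0.06089056.
Var(ȳ) = (1 − 0.06089056)·16.89/227 = 0.93910944·0.074405286 = 0.069874707.
SE(ȳ) = √(0.069874707) = 0.26434.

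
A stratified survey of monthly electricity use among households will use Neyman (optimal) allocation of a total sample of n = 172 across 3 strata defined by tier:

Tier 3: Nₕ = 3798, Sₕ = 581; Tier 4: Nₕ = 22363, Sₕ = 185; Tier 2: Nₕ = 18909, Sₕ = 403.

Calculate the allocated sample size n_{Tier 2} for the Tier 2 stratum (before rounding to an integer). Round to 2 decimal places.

93.86

Neyman allocation: nₕ = n·NₕSₕ / Σⱼ NⱼSⱼ.
Σ NⱼSⱼ = 3798·581 + 22363·185 + 18909·403 = 1.396412 × 10^7.
n_{Tier 2} = 172·18909·403 / (1.396412 × 10^7) = 93.86.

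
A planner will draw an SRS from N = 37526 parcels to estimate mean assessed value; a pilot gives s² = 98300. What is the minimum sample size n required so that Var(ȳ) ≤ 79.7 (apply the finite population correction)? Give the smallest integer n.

Without fpc, n₀ = s²/D = 98300/79.7 = 1233.3752.
With fpc, (1 − n/N)·s²/n ≤ D requires n ≥ n₀/(1 + n₀/N) = 1233.3752/(1 + 1233.3752/37526) = 1194.1276.
Rounding up, n = 1195.

1195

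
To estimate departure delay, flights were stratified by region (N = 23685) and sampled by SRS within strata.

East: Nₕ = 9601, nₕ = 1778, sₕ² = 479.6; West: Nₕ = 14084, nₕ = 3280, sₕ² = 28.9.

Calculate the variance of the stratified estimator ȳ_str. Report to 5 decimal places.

Var(ȳ_str) = Σₕ Wₕ²(1 − fₕ)sₕ²/nₕ with Wₕ = Nₕ/N, N = 23685.
East: Wₕ = 0.40536204; term = 0.40536204²·(1 − 0.18518904)·479.6/1778 = 0.036115235.
West: Wₕ = 0.59463796; term = 0.59463796²·(1 − 0.23288838)·28.9/3280 = 0.0023899445.
Sum = 0.03850518.

0.03851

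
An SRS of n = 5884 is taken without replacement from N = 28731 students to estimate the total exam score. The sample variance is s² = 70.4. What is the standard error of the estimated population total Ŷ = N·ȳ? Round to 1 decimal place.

2802.5

Var(Ŷ) = N²·Var(ȳ) = N²·(1 − n/N)·s²/n.
f = 5884/28731 = 0.20479621; Var(ȳ) = 0.79520379·70.4/5884 = 0.0095143349.
Var(Ŷ) = 28731² · 0.0095143349 = 7.8538015 × 10^6.
SE(Ŷ) = √(7.8538015 × 10^6) = 2802.5.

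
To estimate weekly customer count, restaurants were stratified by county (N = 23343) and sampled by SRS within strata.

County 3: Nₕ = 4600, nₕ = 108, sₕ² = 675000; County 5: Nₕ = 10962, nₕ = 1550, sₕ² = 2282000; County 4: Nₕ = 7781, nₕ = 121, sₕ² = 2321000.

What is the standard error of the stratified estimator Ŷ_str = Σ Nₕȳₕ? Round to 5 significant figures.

1.1935 × 10^6

Var(Ŷ_str) = Σₕ Nₕ²(1 − fₕ)sₕ²/nₕ.
County 3: 4600²·(1 − 108/4600)·675000/108 = 1.29145 × 10^11.
County 5: 10962²·(1 − 1550/10962)·2282000/1550 = 1.5189926 × 10^11.
County 4: 7781²·(1 − 121/7781)·2321000/121 = 1.1432836 × 10^12.
Sum = 1.4243279 × 10^12.
SE = √(1.4243279 × 10^12) = 1.1935 × 10^6.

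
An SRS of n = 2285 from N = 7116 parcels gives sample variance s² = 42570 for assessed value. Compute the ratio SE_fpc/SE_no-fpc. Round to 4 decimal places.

0.8239

f = n/N = 2285/7116 = 0.32110736.
SE_no-fpc = √(s²/n) = 4.3162712; SE_fpc = √((1−f)s²/n) = 3.5563891.
Ratio = √(1−f) = 0.82394941.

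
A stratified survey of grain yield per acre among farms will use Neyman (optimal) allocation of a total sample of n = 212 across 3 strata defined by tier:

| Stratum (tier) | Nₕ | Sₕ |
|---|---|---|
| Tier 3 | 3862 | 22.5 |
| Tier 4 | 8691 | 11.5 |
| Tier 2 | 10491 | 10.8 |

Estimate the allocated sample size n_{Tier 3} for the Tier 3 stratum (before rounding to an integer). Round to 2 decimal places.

61.38

Neyman allocation: nₕ = n·NₕSₕ / Σⱼ NⱼSⱼ.
Σ NⱼSⱼ = 3862·22.5 + 8691·11.5 + 10491·10.8 = 300144.3.
n_{Tier 3} = 212·3862·22.5 / 300144.3 = 61.38.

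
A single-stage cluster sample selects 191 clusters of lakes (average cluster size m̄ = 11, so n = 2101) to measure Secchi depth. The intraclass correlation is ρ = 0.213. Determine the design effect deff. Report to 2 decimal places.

3.13

deff = 1 + (11 − 1)·0.213 = 1 + 2.13 = 3.13.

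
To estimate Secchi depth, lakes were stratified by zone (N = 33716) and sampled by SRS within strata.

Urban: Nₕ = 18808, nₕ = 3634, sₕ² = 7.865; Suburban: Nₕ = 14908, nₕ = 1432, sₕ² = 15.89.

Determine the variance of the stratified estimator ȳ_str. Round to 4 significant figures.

0.002504

Var(ȳ_str) = Σₕ Wₕ²(1 − fₕ)sₕ²/nₕ with Wₕ = Nₕ/N, N = 33716.
Urban: Wₕ = 0.55783604; term = 0.55783604²·(1 − 0.19321565)·7.865/3634 = 5.4335593 × 10^-4.
Suburban: Wₕ = 0.44216396; term = 0.44216396²·(1 − 0.09605581)·15.89/1432 = 0.0019610523.
Sum = 0.0025044082.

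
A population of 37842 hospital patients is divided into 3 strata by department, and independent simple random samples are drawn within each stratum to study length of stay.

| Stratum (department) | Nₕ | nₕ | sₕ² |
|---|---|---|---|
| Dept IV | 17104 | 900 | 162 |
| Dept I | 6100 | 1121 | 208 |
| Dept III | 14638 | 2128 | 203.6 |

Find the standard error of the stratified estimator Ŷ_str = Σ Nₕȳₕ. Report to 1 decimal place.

Var(Ŷ_str) = Σₕ Nₕ²(1 − fₕ)sₕ²/nₕ.
Dept IV: 17104²·(1 − 900/17104)·162/900 = 4.9887579 × 10^7.
Dept I: 6100²·(1 − 1121/6100)·208/1121 = 5.635464 × 10^6.
Dept III: 14638²·(1 − 2128/14638)·203.6/2128 = 1.7520448 × 10^7.
Sum = 7.3043491 × 10^7.
SE = √(7.3043491 × 10^7) = 8546.5.

8546.5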